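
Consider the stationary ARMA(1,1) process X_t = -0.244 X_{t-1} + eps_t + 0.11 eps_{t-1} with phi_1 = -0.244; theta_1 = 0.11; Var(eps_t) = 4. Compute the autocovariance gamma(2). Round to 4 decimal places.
\gamma(2) = 0.1353

Multiply the model equation by X_{t-k} and take expectations. With theta_0 = psi_0 = 1 and psi_j the MA(infinity) weights, this gives
  gamma(k) - sum_i phi_i gamma(k-i) = c_k,
  c_k = sigma^2 * sum_{j=k..q} theta_j psi_{j-k}   (c_k = 0 for k > q),
using gamma(-m) = gamma(m).
psi-weights needed (psi_j = theta_j + sum_i phi_i psi_{j-i}):
  psi_1 = theta_1 + phi_1 = 0.11 + (-0.244) = -0.134
Right-hand sides:
  c_0 = sigma^2 (1 + theta_1 psi_1) = 4 * (1 + (0.11)(-0.134)) = 4 * 0.98526 = 3.94104
  c_1 = sigma^2 theta_1 = 4 * (0.11) = 0.44
  c_2 = 0
Equations for k = 0 and k = 1 (AR order 1):
  gamma(0) = phi_1 gamma(1) + c_0
  gamma(1) = phi_1 gamma(0) + c_1
Substituting the second into the first: gamma(0) (1 - phi_1^2) = c_0 + phi_1 c_1, so
  gamma(0) = (c_0 + phi_1 c_1) / (1 - phi_1^2) = (3.94104 + (-0.244)(0.44)) / (1 - (-0.244)^2) = 3.83368 / 0.940464 = 4.076371.
  gamma(1) = phi_1 gamma(0) + c_1 = (-0.244)(4.076371) + (0.44) = -0.554634.
For k = 2 (> q): gamma(2) = phi_1 gamma(1) = (-0.244)(-0.554634) = 0.135331.
Therefore gamma(2) = 0.1353 (to 4 decimal places).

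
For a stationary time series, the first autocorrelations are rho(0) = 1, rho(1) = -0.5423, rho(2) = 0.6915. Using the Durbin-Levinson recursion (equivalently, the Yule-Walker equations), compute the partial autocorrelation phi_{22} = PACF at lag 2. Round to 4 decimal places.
\phi_{22} = 0.5630

The PACF at lag k is phi_{kk}, the last component of the solution
to the Yule-Walker system G_k phi = r_k where
  (G_k)_{ij} = rho(|i - j|), (r_k)_i = rho(i), i,j = 1..k.
Equivalently, Durbin-Levinson gives phi_{kk} iteratively:
  phi_{11} = rho(1)
  phi_{kk} = [rho(k) - sum_{j=1..k-1} phi_{k-1,j} rho(k-j)]
            / [1 - sum_{j=1..k-1} phi_{k-1,j} rho(j)],
  phi_{k,j} = phi_{k-1,j} - phi_{kk} phi_{k-1,k-j},  j = 1..k-1.
Step k = 1:
  phi_11 = rho(1) = -0.5423.
Step k = 2:
  phi_22 = [rho(2) - phi_11 rho(1)] / [1 - phi_11 rho(1)] = [0.6915 - (-0.5423)(-0.5423)] / [1 - (-0.5423)(-0.5423)]
         = 0.39741071 / 0.70591071 = 0.563.
Therefore phi_{22} = 0.5630.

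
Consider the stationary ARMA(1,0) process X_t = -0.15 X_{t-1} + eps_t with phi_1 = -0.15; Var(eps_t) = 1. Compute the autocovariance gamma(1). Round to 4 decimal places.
\gamma(1) = -0.1535

Multiply the model equation by X_{t-k} and take expectations. With theta_0 = psi_0 = 1 and psi_j the MA(infinity) weights, this gives
  gamma(k) - sum_i phi_i gamma(k-i) = c_k,
  c_k = sigma^2 * sum_{j=k..q} theta_j psi_{j-k}   (c_k = 0 for k > q),
using gamma(-m) = gamma(m).
Pure AR (q = 0): c_0 = sigma^2 = 1, c_k = 0 for k >= 1.
Equations for k = 0 and k = 1 (AR order 1):
  gamma(0) = phi_1 gamma(1) + c_0
  gamma(1) = phi_1 gamma(0) + c_1
Substituting the second into the first: gamma(0) (1 - phi_1^2) = c_0 + phi_1 c_1, so
  gamma(0) = c_0 / (1 - phi_1^2) = 1 / (1 - (-0.15)^2) = 1 / 0.9775 = 1.023018.
  gamma(1) = phi_1 gamma(0) = (-0.15)(1.023018) = -0.153453.
Therefore gamma(1) = -0.1535 (to 4 decimal places).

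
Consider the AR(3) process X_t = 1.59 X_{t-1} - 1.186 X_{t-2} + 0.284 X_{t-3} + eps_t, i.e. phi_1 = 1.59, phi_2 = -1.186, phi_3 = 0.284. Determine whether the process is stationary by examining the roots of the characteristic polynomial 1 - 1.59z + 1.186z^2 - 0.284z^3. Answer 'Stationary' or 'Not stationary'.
\text{Stationary}

The AR(p) characteristic polynomial is P(z) = 1 - 1.59z + 1.186z^2 - 0.284z^3.
Stationarity requires all roots to lie outside the unit circle, i.e. |z| > 1 for every root.
Degree 3: look for a simple real root z0 first, then factor out (1 - z/z0) and solve the remaining quadratic.
Testing z0 = 2.5: P(2.5) = 1 + (-1.59)(2.5) + (1.186)(2.5)^2 + (-0.284)(2.5)^3
  = 1 + (-3.975) + (7.4125) + (-4.4375) = 0.  So z_0 = 2.5 is a root, |z_0| = 2.5.
Divide out the factor (1 - 0.4 z) = (1 - z/z0) (since 1/z0 = 0.4):
  P(z) = (1 - 0.4 z)(1 + (-1.19) z + (0.71) z^2)
  [check: z-coef -1.19 - (0.4) = -1.59; z^2-coef 0.71 - (0.4)(-1.19) = 1.186; z^3-coef -(0.4)(0.71) = -0.284.]
Remaining roots from the quadratic factor 1 + (-1.19) z + (0.71) z^2:
  Set 1 + (-1.19) z + (0.71) z^2 = 0, i.e. a z^2 + b z + c = 0 with a = 0.71, b = -1.19, c = 1.
  Discriminant D = b^2 - 4ac = (-1.19)^2 - 4*(0.71)*1 = 1.4161 - (2.84) = -1.4239.
  D < 0, so the roots are the complex-conjugate pair z = (-b +/- i sqrt(-D)) / (2a) = 0.838 +/- 0.8403i.
  For a conjugate pair |z|^2 = z * conj(z) = (product of roots) = c/a = 1/(0.71) = 1.408451, so |z| = sqrt(1.408451) = 1.1868 for both roots.
Moduli of all roots: 2.5000, 1.1868, 1.1868.
All moduli strictly greater than 1? Yes.
Verdict: Stationary.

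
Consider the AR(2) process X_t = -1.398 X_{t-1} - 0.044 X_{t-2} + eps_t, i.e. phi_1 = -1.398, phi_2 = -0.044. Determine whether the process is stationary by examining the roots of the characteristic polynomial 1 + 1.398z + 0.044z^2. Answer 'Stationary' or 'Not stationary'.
\text{Not stationary}

The AR(p) characteristic polynomial is P(z) = 1 + 1.398z + 0.044z^2.
Stationarity requires all roots to lie outside the unit circle, i.e. |z| > 1 for every root.
Set 1 + (1.398) z + (0.044) z^2 = 0, i.e. a z^2 + b z + c = 0 with a = 0.044, b = 1.398, c = 1.
Discriminant D = b^2 - 4ac = (1.398)^2 - 4*(0.044)*1 = 1.954404 - (0.176) = 1.778404.
D >= 0, so the roots are real: z = (-b +/- sqrt(D)) / (2a) = (-1.398 +/- 1.333568) / (0.088).
  z_1 = (-1.398 + 1.333568) / (0.088) = -0.7322,   |z_1| = 0.7322.
  z_2 = (-1.398 - 1.333568) / (0.088) = -31.0405,   |z_2| = 31.0405.
Moduli of all roots: 0.7322, 31.0405.
All moduli strictly greater than 1? No.
Verdict: Not stationary.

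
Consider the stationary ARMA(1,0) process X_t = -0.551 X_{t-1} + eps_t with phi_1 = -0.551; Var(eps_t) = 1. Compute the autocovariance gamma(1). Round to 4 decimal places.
\gamma(1) = -0.7912

Multiply the model equation by X_{t-k} and take expectations. With theta_0 = psi_0 = 1 and psi_j the MA(infinity) weights, this gives
  gamma(k) - sum_i phi_i gamma(k-i) = c_k,
  c_k = sigma^2 * sum_{j=k..q} theta_j psi_{j-k}   (c_k = 0 for k > q),
using gamma(-m) = gamma(m).
Pure AR (q = 0): c_0 = sigma^2 = 1, c_k = 0 for k >= 1.
Equations for k = 0 and k = 1 (AR order 1):
  gamma(0) = phi_1 gamma(1) + c_0
  gamma(1) = phi_1 gamma(0) + c_1
Substituting the second into the first: gamma(0) (1 - phi_1^2) = c_0 + phi_1 c_1, so
  gamma(0) = c_0 / (1 - phi_1^2) = 1 / (1 - (-0.551)^2) = 1 / 0.696399 = 1.435958.
  gamma(1) = phi_1 gamma(0) = (-0.551)(1.435958) = -0.791213.
Therefore gamma(1) = -0.7912 (to 4 decimal places).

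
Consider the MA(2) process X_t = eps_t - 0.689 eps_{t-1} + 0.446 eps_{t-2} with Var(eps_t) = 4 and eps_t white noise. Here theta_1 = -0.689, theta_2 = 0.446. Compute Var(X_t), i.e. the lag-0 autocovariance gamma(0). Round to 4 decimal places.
\gamma(0) = 6.6945

For an MA(q) process X_t = eps_t + sum_i theta_i eps_{t-i} with
Var(eps_t) = sigma^2, the variance is
  gamma(0) = sigma^2 * (1 + sum_i theta_i^2).
  sum_i theta_i^2 = (-0.689)^2 + (0.446)^2 = 0.474721 + 0.198916 = 0.673637.
  gamma(0) = 4 * (1 + 0.673637) = 4 * 1.673637 = 6.694548, which rounds to 6.6945.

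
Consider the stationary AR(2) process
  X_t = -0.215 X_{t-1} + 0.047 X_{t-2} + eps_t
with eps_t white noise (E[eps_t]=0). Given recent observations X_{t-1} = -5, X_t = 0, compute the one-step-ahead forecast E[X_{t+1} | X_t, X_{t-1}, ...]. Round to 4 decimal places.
E[X_{t+1} \mid \mathcal F_t] = -0.2350

For an AR(p) model X_t = c + sum_i phi_i X_{t-i} + eps_t, the
one-step-ahead conditional mean is
  E[X_{t+1} | X_t, ...] = c + sum_i phi_i X_{t+1-i}.
Substitute known values:
  E[X_{t+1} | ...] = (-0.215) * (0) + (0.047) * (-5)
                   = -0.2350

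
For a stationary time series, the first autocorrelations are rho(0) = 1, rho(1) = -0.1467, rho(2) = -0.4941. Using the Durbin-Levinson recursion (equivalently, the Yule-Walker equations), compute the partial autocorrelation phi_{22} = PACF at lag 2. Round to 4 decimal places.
\phi_{22} = -0.5270

The PACF at lag k is phi_{kk}, the last component of the solution
to the Yule-Walker system G_k phi = r_k where
  (G_k)_{ij} = rho(|i - j|), (r_k)_i = rho(i), i,j = 1..k.
Equivalently, Durbin-Levinson gives phi_{kk} iteratively:
  phi_{11} = rho(1)
  phi_{kk} = [rho(k) - sum_{j=1..k-1} phi_{k-1,j} rho(k-j)]
            / [1 - sum_{j=1..k-1} phi_{k-1,j} rho(j)],
  phi_{k,j} = phi_{k-1,j} - phi_{kk} phi_{k-1,k-j},  j = 1..k-1.
Step k = 1:
  phi_11 = rho(1) = -0.1467.
Step k = 2:
  phi_22 = [rho(2) - phi_11 rho(1)] / [1 - phi_11 rho(1)] = [-0.4941 - (-0.1467)(-0.1467)] / [1 - (-0.1467)(-0.1467)]
         = -0.51562089 / 0.97847911 = -0.527.
Therefore phi_{22} = -0.5270.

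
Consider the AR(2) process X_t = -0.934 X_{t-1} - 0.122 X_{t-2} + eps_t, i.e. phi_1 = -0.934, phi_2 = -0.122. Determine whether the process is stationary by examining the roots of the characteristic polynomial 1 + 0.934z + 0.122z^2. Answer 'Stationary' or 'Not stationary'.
\text{Stationary}

The AR(p) characteristic polynomial is P(z) = 1 + 0.934z + 0.122z^2.
Stationarity requires all roots to lie outside the unit circle, i.e. |z| > 1 for every root.
Set 1 + (0.934) z + (0.122) z^2 = 0, i.e. a z^2 + b z + c = 0 with a = 0.122, b = 0.934, c = 1.
Discriminant D = b^2 - 4ac = (0.934)^2 - 4*(0.122)*1 = 0.872356 - (0.488) = 0.384356.
D >= 0, so the roots are real: z = (-b +/- sqrt(D)) / (2a) = (-0.934 +/- 0.619965) / (0.244).
  z_1 = (-0.934 + 0.619965) / (0.244) = -1.287,   |z_1| = 1.287.
  z_2 = (-0.934 - 0.619965) / (0.244) = -6.3687,   |z_2| = 6.3687.
Moduli of all roots: 1.2870, 6.3687.
All moduli strictly greater than 1? Yes.
Verdict: Stationary.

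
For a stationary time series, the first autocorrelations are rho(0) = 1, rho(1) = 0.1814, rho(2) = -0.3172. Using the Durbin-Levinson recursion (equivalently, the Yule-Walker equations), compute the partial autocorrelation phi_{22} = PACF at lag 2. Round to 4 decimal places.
\phi_{22} = -0.3620

The PACF at lag k is phi_{kk}, the last component of the solution
to the Yule-Walker system G_k phi = r_k where
  (G_k)_{ij} = rho(|i - j|), (r_k)_i = rho(i), i,j = 1..k.
Equivalently, Durbin-Levinson gives phi_{kk} iteratively:
  phi_{11} = rho(1)
  phi_{kk} = [rho(k) - sum_{j=1..k-1} phi_{k-1,j} rho(k-j)]
            / [1 - sum_{j=1..k-1} phi_{k-1,j} rho(j)],
  phi_{k,j} = phi_{k-1,j} - phi_{kk} phi_{k-1,k-j},  j = 1..k-1.
Step k = 1:
  phi_11 = rho(1) = 0.1814.
Step k = 2:
  phi_22 = [rho(2) - phi_11 rho(1)] / [1 - phi_11 rho(1)] = [-0.3172 - (0.1814)(0.1814)] / [1 - (0.1814)(0.1814)]
         = -0.35010596 / 0.96709404 = -0.362.
Therefore phi_{22} = -0.3620.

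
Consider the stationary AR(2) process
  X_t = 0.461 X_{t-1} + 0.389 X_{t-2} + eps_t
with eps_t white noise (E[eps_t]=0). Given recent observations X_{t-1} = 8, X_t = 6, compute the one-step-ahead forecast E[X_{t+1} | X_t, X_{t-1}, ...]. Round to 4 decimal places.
E[X_{t+1} \mid \mathcal F_t] = 5.8780

For an AR(p) model X_t = c + sum_i phi_i X_{t-i} + eps_t, the
one-step-ahead conditional mean is
  E[X_{t+1} | X_t, ...] = c + sum_i phi_i X_{t+1-i}.
Substitute known values:
  E[X_{t+1} | ...] = (0.461) * (6) + (0.389) * (8)
                   = 5.8780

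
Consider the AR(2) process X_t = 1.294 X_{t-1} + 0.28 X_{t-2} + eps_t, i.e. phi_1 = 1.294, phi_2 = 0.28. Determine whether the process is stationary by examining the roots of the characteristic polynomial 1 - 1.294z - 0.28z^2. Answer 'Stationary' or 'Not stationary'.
\text{Not stationary}

The AR(p) characteristic polynomial is P(z) = 1 - 1.294z - 0.28z^2.
Stationarity requires all roots to lie outside the unit circle, i.e. |z| > 1 for every root.
Set 1 + (-1.294) z + (-0.28) z^2 = 0, i.e. a z^2 + b z + c = 0 with a = -0.28, b = -1.294, c = 1.
Discriminant D = b^2 - 4ac = (-1.294)^2 - 4*(-0.28)*1 = 1.674436 - (-1.12) = 2.794436.
D >= 0, so the roots are real: z = (-b +/- sqrt(D)) / (2a) = (1.294 +/- 1.671657) / (-0.56).
  z_1 = (1.294 + 1.671657) / (-0.56) = -5.2958,   |z_1| = 5.2958.
  z_2 = (1.294 - 1.671657) / (-0.56) = 0.6744,   |z_2| = 0.6744.
Moduli of all roots: 5.2958, 0.6744.
All moduli strictly greater than 1? No.
Verdict: Not stationary.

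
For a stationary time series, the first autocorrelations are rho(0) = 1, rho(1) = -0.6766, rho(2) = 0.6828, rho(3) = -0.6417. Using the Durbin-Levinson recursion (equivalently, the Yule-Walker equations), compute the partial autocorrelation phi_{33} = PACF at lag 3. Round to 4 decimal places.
\phi_{33} = -0.2020

The PACF at lag k is phi_{kk}, the last component of the solution
to the Yule-Walker system G_k phi = r_k where
  (G_k)_{ij} = rho(|i - j|), (r_k)_i = rho(i), i,j = 1..k.
Equivalently, Durbin-Levinson gives phi_{kk} iteratively:
  phi_{11} = rho(1)
  phi_{kk} = [rho(k) - sum_{j=1..k-1} phi_{k-1,j} rho(k-j)]
            / [1 - sum_{j=1..k-1} phi_{k-1,j} rho(j)],
  phi_{k,j} = phi_{k-1,j} - phi_{kk} phi_{k-1,k-j},  j = 1..k-1.
Step k = 1:
  phi_11 = rho(1) = -0.6766.
Step k = 2:
  phi_22 = [rho(2) - phi_11 rho(1)] / [1 - phi_11 rho(1)] = [0.6828 - (-0.6766)(-0.6766)] / [1 - (-0.6766)(-0.6766)]
         = 0.22501244 / 0.54221244 = 0.414989.
  Update: phi_21 = phi_11 - phi_22 phi_11 = -0.6766 - (0.414989)(-0.6766) = -0.395818.
Step k = 3:
  phi_33 = [rho(3) - phi_21 rho(2) - phi_22 rho(1)] / [1 - phi_21 rho(1) - phi_22 rho(2)]
    numerator   = -0.6417 - (-0.395818)(0.6828) - (0.414989)(-0.6766) = -0.09065351
    denominator = 1 - (-0.395818)(-0.6766) - (0.414989)(0.6828) = 0.44883465
  phi_33 = -0.09065351 / 0.44883465 = -0.202.
Therefore phi_{33} = -0.2020.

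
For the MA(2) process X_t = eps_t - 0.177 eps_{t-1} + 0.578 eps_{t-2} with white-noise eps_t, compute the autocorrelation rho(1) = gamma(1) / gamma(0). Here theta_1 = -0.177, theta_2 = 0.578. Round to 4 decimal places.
\rho(1) = -0.2046

For an MA(q) process with theta_0 = 1, the autocovariance is
  gamma(k) = sigma^2 * sum_{i=0..q-k} theta_i * theta_{i+k},
and rho(k) = gamma(k) / gamma(0). Sigma^2 cancels.
  numerator   = (1)*(-0.177) + (-0.177)*(0.578) = -0.279306.
  denominator = (1)^2 + (-0.177)^2 + (0.578)^2 = 1.365413.
  rho(1) = -0.279306 / 1.365413 = -0.2046.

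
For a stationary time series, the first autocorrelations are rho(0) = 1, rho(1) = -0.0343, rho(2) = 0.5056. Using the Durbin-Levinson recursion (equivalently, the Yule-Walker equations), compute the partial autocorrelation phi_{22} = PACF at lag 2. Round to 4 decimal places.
\phi_{22} = 0.5050

The PACF at lag k is phi_{kk}, the last component of the solution
to the Yule-Walker system G_k phi = r_k where
  (G_k)_{ij} = rho(|i - j|), (r_k)_i = rho(i), i,j = 1..k.
Equivalently, Durbin-Levinson gives phi_{kk} iteratively:
  phi_{11} = rho(1)
  phi_{kk} = [rho(k) - sum_{j=1..k-1} phi_{k-1,j} rho(k-j)]
            / [1 - sum_{j=1..k-1} phi_{k-1,j} rho(j)],
  phi_{k,j} = phi_{k-1,j} - phi_{kk} phi_{k-1,k-j},  j = 1..k-1.
Step k = 1:
  phi_11 = rho(1) = -0.0343.
Step k = 2:
  phi_22 = [rho(2) - phi_11 rho(1)] / [1 - phi_11 rho(1)] = [0.5056 - (-0.0343)(-0.0343)] / [1 - (-0.0343)(-0.0343)]
         = 0.50442351 / 0.99882351 = 0.505.
Therefore phi_{22} = 0.5050.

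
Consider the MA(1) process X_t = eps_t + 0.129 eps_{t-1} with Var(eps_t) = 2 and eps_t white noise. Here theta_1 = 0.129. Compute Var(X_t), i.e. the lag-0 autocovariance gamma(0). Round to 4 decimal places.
\gamma(0) = 2.0333

For an MA(q) process X_t = eps_t + sum_i theta_i eps_{t-i} with
Var(eps_t) = sigma^2, the variance is
  gamma(0) = sigma^2 * (1 + sum_i theta_i^2).
  sum_i theta_i^2 = (0.129)^2 = 0.016641.
  gamma(0) = 2 * (1 + 0.016641) = 2 * 1.016641 = 2.033282, which rounds to 2.0333.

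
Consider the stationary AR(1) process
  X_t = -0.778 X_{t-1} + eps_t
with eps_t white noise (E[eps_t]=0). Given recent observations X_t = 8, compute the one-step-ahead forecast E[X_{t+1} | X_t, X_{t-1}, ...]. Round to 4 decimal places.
E[X_{t+1} \mid \mathcal F_t] = -6.2240

For an AR(p) model X_t = c + sum_i phi_i X_{t-i} + eps_t, the
one-step-ahead conditional mean is
  E[X_{t+1} | X_t, ...] = c + sum_i phi_i X_{t+1-i}.
Substitute known values:
  E[X_{t+1} | ...] = (-0.778) * (8)
                   = -6.2240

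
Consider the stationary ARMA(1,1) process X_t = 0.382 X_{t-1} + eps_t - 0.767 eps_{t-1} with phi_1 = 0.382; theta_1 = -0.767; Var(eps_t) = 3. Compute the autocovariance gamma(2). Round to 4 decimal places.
\gamma(2) = -0.3652

Multiply the model equation by X_{t-k} and take expectations. With theta_0 = psi_0 = 1 and psi_j the MA(infinity) weights, this gives
  gamma(k) - sum_i phi_i gamma(k-i) = c_k,
  c_k = sigma^2 * sum_{j=k..q} theta_j psi_{j-k}   (c_k = 0 for k > q),
using gamma(-m) = gamma(m).
psi-weights needed (psi_j = theta_j + sum_i phi_i psi_{j-i}):
  psi_1 = theta_1 + phi_1 = -0.767 + (0.382) = -0.385
Right-hand sides:
  c_0 = sigma^2 (1 + theta_1 psi_1) = 3 * (1 + (-0.767)(-0.385)) = 3 * 1.295295 = 3.885885
  c_1 = sigma^2 theta_1 = 3 * (-0.767) = -2.301
  c_2 = 0
Equations for k = 0 and k = 1 (AR order 1):
  gamma(0) = phi_1 gamma(1) + c_0
  gamma(1) = phi_1 gamma(0) + c_1
Substituting the second into the first: gamma(0) (1 - phi_1^2) = c_0 + phi_1 c_1, so
  gamma(0) = (c_0 + phi_1 c_1) / (1 - phi_1^2) = (3.885885 + (0.382)(-2.301)) / (1 - (0.382)^2) = 3.006903 / 0.854076 = 3.52065.
  gamma(1) = phi_1 gamma(0) + c_1 = (0.382)(3.52065) + (-2.301) = -0.956112.
For k = 2 (> q): gamma(2) = phi_1 gamma(1) = (0.382)(-0.956112) = -0.365235.
Therefore gamma(2) = -0.3652 (to 4 decimal places).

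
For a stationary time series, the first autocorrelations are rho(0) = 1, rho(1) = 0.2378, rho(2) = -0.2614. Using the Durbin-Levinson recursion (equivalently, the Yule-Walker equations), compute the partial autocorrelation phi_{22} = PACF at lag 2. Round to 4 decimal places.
\phi_{22} = -0.3370

The PACF at lag k is phi_{kk}, the last component of the solution
to the Yule-Walker system G_k phi = r_k where
  (G_k)_{ij} = rho(|i - j|), (r_k)_i = rho(i), i,j = 1..k.
Equivalently, Durbin-Levinson gives phi_{kk} iteratively:
  phi_{11} = rho(1)
  phi_{kk} = [rho(k) - sum_{j=1..k-1} phi_{k-1,j} rho(k-j)]
            / [1 - sum_{j=1..k-1} phi_{k-1,j} rho(j)],
  phi_{k,j} = phi_{k-1,j} - phi_{kk} phi_{k-1,k-j},  j = 1..k-1.
Step k = 1:
  phi_11 = rho(1) = 0.2378.
Step k = 2:
  phi_22 = [rho(2) - phi_11 rho(1)] / [1 - phi_11 rho(1)] = [-0.2614 - (0.2378)(0.2378)] / [1 - (0.2378)(0.2378)]
         = -0.31794884 / 0.94345116 = -0.337.
Therefore phi_{22} = -0.3370.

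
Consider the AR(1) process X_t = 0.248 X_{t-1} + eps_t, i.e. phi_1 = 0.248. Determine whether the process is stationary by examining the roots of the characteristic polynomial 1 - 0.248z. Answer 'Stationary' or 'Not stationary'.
\text{Stationary}

The AR(p) characteristic polynomial is P(z) = 1 - 0.248z.
Stationarity requires all roots to lie outside the unit circle, i.e. |z| > 1 for every root.
This is linear in z: 1 + (-0.248) z = 0  =>  z = -1/(-0.248) = 4.032258,  |z| = 4.032258.
Moduli of all roots: 4.0323.
All moduli strictly greater than 1? Yes.
Verdict: Stationary.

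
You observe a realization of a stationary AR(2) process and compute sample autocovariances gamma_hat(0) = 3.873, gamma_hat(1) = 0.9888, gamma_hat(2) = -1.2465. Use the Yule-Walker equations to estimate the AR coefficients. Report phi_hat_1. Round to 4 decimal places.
\hat\phi_{1} = 0.3610

The Yule-Walker equations for an AR(p) process read, in matrix form,
  Gamma_p phi = r_p,   with   (Gamma_p)_{ij} = gamma(|i - j|),
                       (r_p)_i = gamma(i),   i,j = 1..p.
Substitute the sample gammas (Toeplitz matrix and right-hand side of size 2):
  Gamma_p = [[3.873, 0.9888], [0.9888, 3.873]]
  r_p     = [0.9888, -1.2465]
Written out:
  3.873 phi_1 + 0.9888 phi_2 = 0.9888
  0.9888 phi_1 + 3.873 phi_2 = -1.2465
Solve by Cramer's rule:
  det = gamma(0)^2 - gamma(1)^2 = (3.873)^2 - (0.9888)^2 = 15.000129 - 0.97772544 = 14.02240356
  phi_hat_1 = [gamma(1) gamma(0) - gamma(1) gamma(2)] / det = [(0.9888)(3.873) - (0.9888)(-1.2465)] / 14.02240356 = 5.0621616 / 14.02240356 = 0.361
  phi_hat_2 = [gamma(0) gamma(2) - gamma(1)^2] / det = [(3.873)(-1.2465) - (0.9888)^2] / 14.02240356 = -5.80541994 / 14.02240356 = -0.414
So phi_hat = [0.3610, -0.4140].
Therefore phi_hat_1 = 0.3610.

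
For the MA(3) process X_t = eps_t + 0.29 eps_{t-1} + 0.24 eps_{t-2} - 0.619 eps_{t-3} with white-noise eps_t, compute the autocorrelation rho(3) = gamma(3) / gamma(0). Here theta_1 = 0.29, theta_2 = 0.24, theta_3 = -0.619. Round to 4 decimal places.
\rho(3) = -0.4059

For an MA(q) process with theta_0 = 1, the autocovariance is
  gamma(k) = sigma^2 * sum_{i=0..q-k} theta_i * theta_{i+k},
and rho(k) = gamma(k) / gamma(0). Sigma^2 cancels.
  numerator   = (1)*(-0.619) = -0.619.
  denominator = (1)^2 + (0.29)^2 + (0.24)^2 + (-0.619)^2 = 1.524861.
  rho(3) = -0.619 / 1.524861 = -0.4059.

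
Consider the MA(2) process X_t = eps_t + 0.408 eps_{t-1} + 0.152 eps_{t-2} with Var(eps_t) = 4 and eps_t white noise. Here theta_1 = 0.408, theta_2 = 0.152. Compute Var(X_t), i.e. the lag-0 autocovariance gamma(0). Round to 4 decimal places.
\gamma(0) = 4.7583

For an MA(q) process X_t = eps_t + sum_i theta_i eps_{t-i} with
Var(eps_t) = sigma^2, the variance is
  gamma(0) = sigma^2 * (1 + sum_i theta_i^2).
  sum_i theta_i^2 = (0.408)^2 + (0.152)^2 = 0.166464 + 0.023104 = 0.189568.
  gamma(0) = 4 * (1 + 0.189568) = 4 * 1.189568 = 4.758272, which rounds to 4.7583.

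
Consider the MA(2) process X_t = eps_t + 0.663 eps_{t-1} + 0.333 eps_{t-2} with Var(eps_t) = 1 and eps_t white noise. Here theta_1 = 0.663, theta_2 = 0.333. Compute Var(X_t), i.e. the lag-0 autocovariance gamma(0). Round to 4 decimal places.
\gamma(0) = 1.5505

For an MA(q) process X_t = eps_t + sum_i theta_i eps_{t-i} with
Var(eps_t) = sigma^2, the variance is
  gamma(0) = sigma^2 * (1 + sum_i theta_i^2).
  sum_i theta_i^2 = (0.663)^2 + (0.333)^2 = 0.439569 + 0.110889 = 0.550458.
  gamma(0) = 1 * (1 + 0.550458) = 1 * 1.550458 = 1.550458, which rounds to 1.5505.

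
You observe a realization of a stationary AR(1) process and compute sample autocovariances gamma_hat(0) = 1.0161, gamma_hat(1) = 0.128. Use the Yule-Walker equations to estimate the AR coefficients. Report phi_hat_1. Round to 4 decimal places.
\hat\phi_{1} = 0.1260

The Yule-Walker equations for an AR(p) process read, in matrix form,
  Gamma_p phi = r_p,   with   (Gamma_p)_{ij} = gamma(|i - j|),
                       (r_p)_i = gamma(i),   i,j = 1..p.
Substitute the sample gammas (Toeplitz matrix and right-hand side of size 1):
  Gamma_p = [[1.0161]]
  r_p     = [0.128]
With p = 1 this is the single equation gamma(0) phi_1 = gamma(1):
  phi_hat_1 = gamma(1) / gamma(0) = 0.128 / 1.0161 = 0.1260.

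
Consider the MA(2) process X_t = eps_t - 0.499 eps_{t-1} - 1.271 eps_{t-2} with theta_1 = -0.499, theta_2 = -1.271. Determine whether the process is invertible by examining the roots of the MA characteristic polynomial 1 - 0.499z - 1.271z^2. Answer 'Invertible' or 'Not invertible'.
\text{Not invertible}

The MA(q) characteristic polynomial is P(z) = 1 - 0.499z - 1.271z^2.
Invertibility requires all roots to lie outside the unit circle, i.e. |z| > 1 for every root.
Set 1 + (-0.499) z + (-1.271) z^2 = 0, i.e. a z^2 + b z + c = 0 with a = -1.271, b = -0.499, c = 1.
Discriminant D = b^2 - 4ac = (-0.499)^2 - 4*(-1.271)*1 = 0.249001 - (-5.084) = 5.333001.
D >= 0, so the roots are real: z = (-b +/- sqrt(D)) / (2a) = (0.499 +/- 2.309329) / (-2.542).
  z_1 = (0.499 + 2.309329) / (-2.542) = -1.1048,   |z_1| = 1.1048.
  z_2 = (0.499 - 2.309329) / (-2.542) = 0.7122,   |z_2| = 0.7122.
Moduli of all roots: 1.1048, 0.7122.
All moduli strictly greater than 1? No.
Verdict: Not invertible.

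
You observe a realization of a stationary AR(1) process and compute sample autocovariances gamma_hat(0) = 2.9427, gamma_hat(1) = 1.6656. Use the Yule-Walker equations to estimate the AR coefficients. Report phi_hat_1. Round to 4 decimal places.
\hat\phi_{1} = 0.5660

The Yule-Walker equations for an AR(p) process read, in matrix form,
  Gamma_p phi = r_p,   with   (Gamma_p)_{ij} = gamma(|i - j|),
                       (r_p)_i = gamma(i),   i,j = 1..p.
Substitute the sample gammas (Toeplitz matrix and right-hand side of size 1):
  Gamma_p = [[2.9427]]
  r_p     = [1.6656]
With p = 1 this is the single equation gamma(0) phi_1 = gamma(1):
  phi_hat_1 = gamma(1) / gamma(0) = 1.6656 / 2.9427 = 0.5660.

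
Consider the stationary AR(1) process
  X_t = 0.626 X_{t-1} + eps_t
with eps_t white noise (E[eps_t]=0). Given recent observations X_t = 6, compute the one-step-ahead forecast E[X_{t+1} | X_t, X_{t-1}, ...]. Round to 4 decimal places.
E[X_{t+1} \mid \mathcal F_t] = 3.7560

For an AR(p) model X_t = c + sum_i phi_i X_{t-i} + eps_t, the
one-step-ahead conditional mean is
  E[X_{t+1} | X_t, ...] = c + sum_i phi_i X_{t+1-i}.
Substitute known values:
  E[X_{t+1} | ...] = (0.626) * (6)
                   = 3.7560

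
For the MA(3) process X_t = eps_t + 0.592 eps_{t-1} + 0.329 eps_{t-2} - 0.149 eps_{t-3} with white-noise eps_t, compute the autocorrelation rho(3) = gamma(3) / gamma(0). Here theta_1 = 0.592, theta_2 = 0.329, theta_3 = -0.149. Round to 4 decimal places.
\rho(3) = -0.1006

For an MA(q) process with theta_0 = 1, the autocovariance is
  gamma(k) = sigma^2 * sum_{i=0..q-k} theta_i * theta_{i+k},
and rho(k) = gamma(k) / gamma(0). Sigma^2 cancels.
  numerator   = (1)*(-0.149) = -0.149.
  denominator = (1)^2 + (0.592)^2 + (0.329)^2 + (-0.149)^2 = 1.480906.
  rho(3) = -0.149 / 1.480906 = -0.1006.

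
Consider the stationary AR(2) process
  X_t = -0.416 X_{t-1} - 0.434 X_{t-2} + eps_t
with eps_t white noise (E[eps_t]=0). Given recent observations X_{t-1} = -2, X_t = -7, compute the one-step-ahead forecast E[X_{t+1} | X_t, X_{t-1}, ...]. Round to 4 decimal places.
E[X_{t+1} \mid \mathcal F_t] = 3.7800

For an AR(p) model X_t = c + sum_i phi_i X_{t-i} + eps_t, the
one-step-ahead conditional mean is
  E[X_{t+1} | X_t, ...] = c + sum_i phi_i X_{t+1-i}.
Substitute known values:
  E[X_{t+1} | ...] = (-0.416) * (-7) + (-0.434) * (-2)
                   = 3.7800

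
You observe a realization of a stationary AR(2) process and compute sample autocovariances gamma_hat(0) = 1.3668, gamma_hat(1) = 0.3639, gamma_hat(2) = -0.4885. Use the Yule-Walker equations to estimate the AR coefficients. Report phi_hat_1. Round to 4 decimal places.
\hat\phi_{1} = 0.3890

The Yule-Walker equations for an AR(p) process read, in matrix form,
  Gamma_p phi = r_p,   with   (Gamma_p)_{ij} = gamma(|i - j|),
                       (r_p)_i = gamma(i),   i,j = 1..p.
Substitute the sample gammas (Toeplitz matrix and right-hand side of size 2):
  Gamma_p = [[1.3668, 0.3639], [0.3639, 1.3668]]
  r_p     = [0.3639, -0.4885]
Written out:
  1.3668 phi_1 + 0.3639 phi_2 = 0.3639
  0.3639 phi_1 + 1.3668 phi_2 = -0.4885
Solve by Cramer's rule:
  det = gamma(0)^2 - gamma(1)^2 = (1.3668)^2 - (0.3639)^2 = 1.86814224 - 0.13242321 = 1.73571903
  phi_hat_1 = [gamma(1) gamma(0) - gamma(1) gamma(2)] / det = [(0.3639)(1.3668) - (0.3639)(-0.4885)] / 1.73571903 = 0.67514367 / 1.73571903 = 0.389
  phi_hat_2 = [gamma(0) gamma(2) - gamma(1)^2] / det = [(1.3668)(-0.4885) - (0.3639)^2] / 1.73571903 = -0.80010501 / 1.73571903 = -0.461
So phi_hat = [0.3890, -0.4610].
Therefore phi_hat_1 = 0.3890.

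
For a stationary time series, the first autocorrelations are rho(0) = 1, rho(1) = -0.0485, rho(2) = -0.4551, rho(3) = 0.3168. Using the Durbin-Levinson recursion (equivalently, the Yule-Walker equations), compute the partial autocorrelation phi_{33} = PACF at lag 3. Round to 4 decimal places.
\phi_{33} = 0.3330

The PACF at lag k is phi_{kk}, the last component of the solution
to the Yule-Walker system G_k phi = r_k where
  (G_k)_{ij} = rho(|i - j|), (r_k)_i = rho(i), i,j = 1..k.
Equivalently, Durbin-Levinson gives phi_{kk} iteratively:
  phi_{11} = rho(1)
  phi_{kk} = [rho(k) - sum_{j=1..k-1} phi_{k-1,j} rho(k-j)]
            / [1 - sum_{j=1..k-1} phi_{k-1,j} rho(j)],
  phi_{k,j} = phi_{k-1,j} - phi_{kk} phi_{k-1,k-j},  j = 1..k-1.
Step k = 1:
  phi_11 = rho(1) = -0.0485.
Step k = 2:
  phi_22 = [rho(2) - phi_11 rho(1)] / [1 - phi_11 rho(1)] = [-0.4551 - (-0.0485)(-0.0485)] / [1 - (-0.0485)(-0.0485)]
         = -0.45745225 / 0.99764775 = -0.458531.
  Update: phi_21 = phi_11 - phi_22 phi_11 = -0.0485 - (-0.458531)(-0.0485) = -0.070739.
Step k = 3:
  phi_33 = [rho(3) - phi_21 rho(2) - phi_22 rho(1)] / [1 - phi_21 rho(1) - phi_22 rho(2)]
    numerator   = 0.3168 - (-0.070739)(-0.4551) - (-0.458531)(-0.0485) = 0.26236805
    denominator = 1 - (-0.070739)(-0.0485) - (-0.458531)(-0.4551) = 0.78789179
  phi_33 = 0.26236805 / 0.78789179 = 0.333.
Therefore phi_{33} = 0.3330.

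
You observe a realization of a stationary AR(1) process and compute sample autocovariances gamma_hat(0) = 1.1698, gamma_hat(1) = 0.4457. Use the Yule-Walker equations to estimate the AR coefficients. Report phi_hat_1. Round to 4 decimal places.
\hat\phi_{1} = 0.3810

The Yule-Walker equations for an AR(p) process read, in matrix form,
  Gamma_p phi = r_p,   with   (Gamma_p)_{ij} = gamma(|i - j|),
                       (r_p)_i = gamma(i),   i,j = 1..p.
Substitute the sample gammas (Toeplitz matrix and right-hand side of size 1):
  Gamma_p = [[1.1698]]
  r_p     = [0.4457]
With p = 1 this is the single equation gamma(0) phi_1 = gamma(1):
  phi_hat_1 = gamma(1) / gamma(0) = 0.4457 / 1.1698 = 0.3810.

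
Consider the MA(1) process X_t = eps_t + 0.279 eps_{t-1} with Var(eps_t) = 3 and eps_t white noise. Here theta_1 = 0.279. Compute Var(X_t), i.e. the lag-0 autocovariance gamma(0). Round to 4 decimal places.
\gamma(0) = 3.2335

For an MA(q) process X_t = eps_t + sum_i theta_i eps_{t-i} with
Var(eps_t) = sigma^2, the variance is
  gamma(0) = sigma^2 * (1 + sum_i theta_i^2).
  sum_i theta_i^2 = (0.279)^2 = 0.077841.
  gamma(0) = 3 * (1 + 0.077841) = 3 * 1.077841 = 3.233523, which rounds to 3.2335.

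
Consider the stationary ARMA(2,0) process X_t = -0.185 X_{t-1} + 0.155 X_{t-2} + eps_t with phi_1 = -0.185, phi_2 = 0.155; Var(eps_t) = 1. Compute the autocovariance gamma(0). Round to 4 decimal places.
\gamma(0) = 1.0762

Multiply the model equation by X_{t-k} and take expectations. With theta_0 = psi_0 = 1 and psi_j the MA(infinity) weights, this gives
  gamma(k) - sum_i phi_i gamma(k-i) = c_k,
  c_k = sigma^2 * sum_{j=k..q} theta_j psi_{j-k}   (c_k = 0 for k > q),
using gamma(-m) = gamma(m).
Pure AR (q = 0): c_0 = sigma^2 = 1, c_k = 0 for k >= 1.
Equations for k = 0, 1, 2 (AR order 2, c_2 = 0):
  (E0) gamma(0) = phi_1 gamma(1) + phi_2 gamma(2) + c_0
  (E1) gamma(1) = phi_1 gamma(0) + phi_2 gamma(1) + c_1
  (E2) gamma(2) = phi_1 gamma(1) + phi_2 gamma(0)
From (E1): gamma(1) = A gamma(0) + B with
  A = phi_1 / (1 - phi_2) = -0.185 / 0.845 = -0.218935,   B = c_1 / (1 - phi_2) = 0 / 0.845 = 0.
Insert (E2) into (E0): gamma(0) (1 - phi_2^2) = phi_1 (1 + phi_2) gamma(1) + c_0.
  phi_1 (1 + phi_2) = (-0.185)(1.155) = -0.213675,   1 - phi_2^2 = 0.975975.
Replace gamma(1) by A gamma(0) + B and collect gamma(0):
  gamma(0) [0.975975 - (-0.213675)(-0.218935)] = c_0 = 1
  gamma(0) * 0.929194 = 1
  gamma(0) = 1 / 0.929194 = 1.076201.
Therefore gamma(0) = 1.0762 (to 4 decimal places).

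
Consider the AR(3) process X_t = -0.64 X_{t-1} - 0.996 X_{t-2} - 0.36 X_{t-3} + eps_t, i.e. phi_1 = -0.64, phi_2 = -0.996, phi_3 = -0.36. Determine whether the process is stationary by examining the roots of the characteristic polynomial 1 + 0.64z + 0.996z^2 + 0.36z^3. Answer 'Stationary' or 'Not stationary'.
\text{Stationary}

The AR(p) characteristic polynomial is P(z) = 1 + 0.64z + 0.996z^2 + 0.36z^3.
Stationarity requires all roots to lie outside the unit circle, i.e. |z| > 1 for every root.
Degree 3: look for a simple real root z0 first, then factor out (1 - z/z0) and solve the remaining quadratic.
Testing z0 = -2.5: P(-2.5) = 1 + (0.64)(-2.5) + (0.996)(-2.5)^2 + (0.36)(-2.5)^3
  = 1 + (-1.6) + (6.225) + (-5.625) = 0.  So z_0 = -2.5 is a root, |z_0| = 2.5.
Divide out the factor (1 + 0.4 z) = (1 - z/z0) (since 1/z0 = -0.4):
  P(z) = (1 + 0.4 z)(1 + (0.24) z + (0.9) z^2)
  [check: z-coef 0.24 - (-0.4) = 0.64; z^2-coef 0.9 - (-0.4)(0.24) = 0.996; z^3-coef -(-0.4)(0.9) = 0.36.]
Remaining roots from the quadratic factor 1 + (0.24) z + (0.9) z^2:
  Set 1 + (0.24) z + (0.9) z^2 = 0, i.e. a z^2 + b z + c = 0 with a = 0.9, b = 0.24, c = 1.
  Discriminant D = b^2 - 4ac = (0.24)^2 - 4*(0.9)*1 = 0.0576 - (3.6) = -3.5424.
  D < 0, so the roots are the complex-conjugate pair z = (-b +/- i sqrt(-D)) / (2a) = -0.1333 +/- 1.0456i.
  For a conjugate pair |z|^2 = z * conj(z) = (product of roots) = c/a = 1/(0.9) = 1.111111, so |z| = sqrt(1.111111) = 1.0541 for both roots.
Moduli of all roots: 2.5000, 1.0541, 1.0541.
All moduli strictly greater than 1? Yes.
Verdict: Stationary.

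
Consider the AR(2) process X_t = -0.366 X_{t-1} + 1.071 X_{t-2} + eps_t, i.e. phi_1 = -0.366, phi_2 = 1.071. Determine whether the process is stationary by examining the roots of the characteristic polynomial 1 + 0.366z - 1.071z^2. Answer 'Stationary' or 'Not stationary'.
\text{Not stationary}

The AR(p) characteristic polynomial is P(z) = 1 + 0.366z - 1.071z^2.
Stationarity requires all roots to lie outside the unit circle, i.e. |z| > 1 for every root.
Set 1 + (0.366) z + (-1.071) z^2 = 0, i.e. a z^2 + b z + c = 0 with a = -1.071, b = 0.366, c = 1.
Discriminant D = b^2 - 4ac = (0.366)^2 - 4*(-1.071)*1 = 0.133956 - (-4.284) = 4.417956.
D >= 0, so the roots are real: z = (-b +/- sqrt(D)) / (2a) = (-0.366 +/- 2.101893) / (-2.142).
  z_1 = (-0.366 + 2.101893) / (-2.142) = -0.8104,   |z_1| = 0.8104.
  z_2 = (-0.366 - 2.101893) / (-2.142) = 1.1521,   |z_2| = 1.1521.
Moduli of all roots: 0.8104, 1.1521.
All moduli strictly greater than 1? No.
Verdict: Not stationary.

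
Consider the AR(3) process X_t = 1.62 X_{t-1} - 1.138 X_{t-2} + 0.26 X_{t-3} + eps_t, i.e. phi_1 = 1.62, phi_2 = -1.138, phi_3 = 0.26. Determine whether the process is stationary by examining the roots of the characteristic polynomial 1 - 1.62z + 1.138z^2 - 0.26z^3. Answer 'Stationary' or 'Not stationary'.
\text{Stationary}

The AR(p) characteristic polynomial is P(z) = 1 - 1.62z + 1.138z^2 - 0.26z^3.
Stationarity requires all roots to lie outside the unit circle, i.e. |z| > 1 for every root.
Degree 3: look for a simple real root z0 first, then factor out (1 - z/z0) and solve the remaining quadratic.
Testing z0 = 2.5: P(2.5) = 1 + (-1.62)(2.5) + (1.138)(2.5)^2 + (-0.26)(2.5)^3
  = 1 + (-4.05) + (7.1125) + (-4.0625) = 0.  So z_0 = 2.5 is a root, |z_0| = 2.5.
Divide out the factor (1 - 0.4 z) = (1 - z/z0) (since 1/z0 = 0.4):
  P(z) = (1 - 0.4 z)(1 + (-1.22) z + (0.65) z^2)
  [check: z-coef -1.22 - (0.4) = -1.62; z^2-coef 0.65 - (0.4)(-1.22) = 1.138; z^3-coef -(0.4)(0.65) = -0.26.]
Remaining roots from the quadratic factor 1 + (-1.22) z + (0.65) z^2:
  Set 1 + (-1.22) z + (0.65) z^2 = 0, i.e. a z^2 + b z + c = 0 with a = 0.65, b = -1.22, c = 1.
  Discriminant D = b^2 - 4ac = (-1.22)^2 - 4*(0.65)*1 = 1.4884 - (2.6) = -1.1116.
  D < 0, so the roots are the complex-conjugate pair z = (-b +/- i sqrt(-D)) / (2a) = 0.9385 +/- 0.811i.
  For a conjugate pair |z|^2 = z * conj(z) = (product of roots) = c/a = 1/(0.65) = 1.538462, so |z| = sqrt(1.538462) = 1.2403 for both roots.
Moduli of all roots: 2.5000, 1.2403, 1.2403.
All moduli strictly greater than 1? Yes.
Verdict: Stationary.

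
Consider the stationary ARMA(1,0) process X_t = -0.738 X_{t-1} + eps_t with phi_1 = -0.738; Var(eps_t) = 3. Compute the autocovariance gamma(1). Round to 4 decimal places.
\gamma(1) = -4.8621

Multiply the model equation by X_{t-k} and take expectations. With theta_0 = psi_0 = 1 and psi_j the MA(infinity) weights, this gives
  gamma(k) - sum_i phi_i gamma(k-i) = c_k,
  c_k = sigma^2 * sum_{j=k..q} theta_j psi_{j-k}   (c_k = 0 for k > q),
using gamma(-m) = gamma(m).
Pure AR (q = 0): c_0 = sigma^2 = 3, c_k = 0 for k >= 1.
Equations for k = 0 and k = 1 (AR order 1):
  gamma(0) = phi_1 gamma(1) + c_0
  gamma(1) = phi_1 gamma(0) + c_1
Substituting the second into the first: gamma(0) (1 - phi_1^2) = c_0 + phi_1 c_1, so
  gamma(0) = c_0 / (1 - phi_1^2) = 3 / (1 - (-0.738)^2) = 3 / 0.455356 = 6.588252.
  gamma(1) = phi_1 gamma(0) = (-0.738)(6.588252) = -4.86213.
Therefore gamma(1) = -4.8621 (to 4 decimal places).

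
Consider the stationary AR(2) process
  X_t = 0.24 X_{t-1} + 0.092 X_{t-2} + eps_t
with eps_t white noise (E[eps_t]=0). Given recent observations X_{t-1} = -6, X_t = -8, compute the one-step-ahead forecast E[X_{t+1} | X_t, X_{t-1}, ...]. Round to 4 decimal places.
E[X_{t+1} \mid \mathcal F_t] = -2.4720

For an AR(p) model X_t = c + sum_i phi_i X_{t-i} + eps_t, the
one-step-ahead conditional mean is
  E[X_{t+1} | X_t, ...] = c + sum_i phi_i X_{t+1-i}.
Substitute known values:
  E[X_{t+1} | ...] = (0.24) * (-8) + (0.092) * (-6)
                   = -2.4720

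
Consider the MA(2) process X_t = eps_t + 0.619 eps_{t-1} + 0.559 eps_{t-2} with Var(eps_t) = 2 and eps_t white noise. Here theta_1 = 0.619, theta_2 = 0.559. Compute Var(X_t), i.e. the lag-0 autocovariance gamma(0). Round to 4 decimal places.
\gamma(0) = 3.3913

For an MA(q) process X_t = eps_t + sum_i theta_i eps_{t-i} with
Var(eps_t) = sigma^2, the variance is
  gamma(0) = sigma^2 * (1 + sum_i theta_i^2).
  sum_i theta_i^2 = (0.619)^2 + (0.559)^2 = 0.383161 + 0.312481 = 0.695642.
  gamma(0) = 2 * (1 + 0.695642) = 2 * 1.695642 = 3.391284, which rounds to 3.3913.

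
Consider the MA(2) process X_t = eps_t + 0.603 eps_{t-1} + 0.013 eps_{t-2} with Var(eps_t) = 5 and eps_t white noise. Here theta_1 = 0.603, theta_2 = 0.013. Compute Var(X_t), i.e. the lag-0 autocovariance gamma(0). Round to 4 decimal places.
\gamma(0) = 6.8189

For an MA(q) process X_t = eps_t + sum_i theta_i eps_{t-i} with
Var(eps_t) = sigma^2, the variance is
  gamma(0) = sigma^2 * (1 + sum_i theta_i^2).
  sum_i theta_i^2 = (0.603)^2 + (0.013)^2 = 0.363609 + 0.000169 = 0.363778.
  gamma(0) = 5 * (1 + 0.363778) = 5 * 1.363778 = 6.81889, which rounds to 6.8189.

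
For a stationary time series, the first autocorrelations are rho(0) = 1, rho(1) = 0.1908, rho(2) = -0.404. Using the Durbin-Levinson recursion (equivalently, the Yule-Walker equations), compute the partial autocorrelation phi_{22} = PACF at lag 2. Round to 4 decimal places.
\phi_{22} = -0.4570

The PACF at lag k is phi_{kk}, the last component of the solution
to the Yule-Walker system G_k phi = r_k where
  (G_k)_{ij} = rho(|i - j|), (r_k)_i = rho(i), i,j = 1..k.
Equivalently, Durbin-Levinson gives phi_{kk} iteratively:
  phi_{11} = rho(1)
  phi_{kk} = [rho(k) - sum_{j=1..k-1} phi_{k-1,j} rho(k-j)]
            / [1 - sum_{j=1..k-1} phi_{k-1,j} rho(j)],
  phi_{k,j} = phi_{k-1,j} - phi_{kk} phi_{k-1,k-j},  j = 1..k-1.
Step k = 1:
  phi_11 = rho(1) = 0.1908.
Step k = 2:
  phi_22 = [rho(2) - phi_11 rho(1)] / [1 - phi_11 rho(1)] = [-0.404 - (0.1908)(0.1908)] / [1 - (0.1908)(0.1908)]
         = -0.44040464 / 0.96359536 = -0.457.
Therefore phi_{22} = -0.4570.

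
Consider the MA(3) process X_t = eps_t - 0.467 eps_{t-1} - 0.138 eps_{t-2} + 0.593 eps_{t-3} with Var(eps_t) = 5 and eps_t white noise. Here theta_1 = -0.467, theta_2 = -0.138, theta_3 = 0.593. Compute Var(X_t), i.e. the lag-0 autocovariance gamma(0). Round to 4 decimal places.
\gamma(0) = 7.9439

For an MA(q) process X_t = eps_t + sum_i theta_i eps_{t-i} with
Var(eps_t) = sigma^2, the variance is
  gamma(0) = sigma^2 * (1 + sum_i theta_i^2).
  sum_i theta_i^2 = (-0.467)^2 + (-0.138)^2 + (0.593)^2 = 0.218089 + 0.019044 + 0.351649 = 0.588782.
  gamma(0) = 5 * (1 + 0.588782) = 5 * 1.588782 = 7.94391, which rounds to 7.9439.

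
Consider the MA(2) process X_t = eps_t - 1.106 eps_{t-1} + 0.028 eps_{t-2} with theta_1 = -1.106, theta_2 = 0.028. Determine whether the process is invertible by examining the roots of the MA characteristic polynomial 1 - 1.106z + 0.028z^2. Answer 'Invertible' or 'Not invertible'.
\text{Not invertible}

The MA(q) characteristic polynomial is P(z) = 1 - 1.106z + 0.028z^2.
Invertibility requires all roots to lie outside the unit circle, i.e. |z| > 1 for every root.
Set 1 + (-1.106) z + (0.028) z^2 = 0, i.e. a z^2 + b z + c = 0 with a = 0.028, b = -1.106, c = 1.
Discriminant D = b^2 - 4ac = (-1.106)^2 - 4*(0.028)*1 = 1.223236 - (0.112) = 1.111236.
D >= 0, so the roots are real: z = (-b +/- sqrt(D)) / (2a) = (1.106 +/- 1.054152) / (0.056).
  z_1 = (1.106 + 1.054152) / (0.056) = 38.5741,   |z_1| = 38.5741.
  z_2 = (1.106 - 1.054152) / (0.056) = 0.9259,   |z_2| = 0.9259.
Moduli of all roots: 38.5741, 0.9259.
All moduli strictly greater than 1? No.
Verdict: Not invertible.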